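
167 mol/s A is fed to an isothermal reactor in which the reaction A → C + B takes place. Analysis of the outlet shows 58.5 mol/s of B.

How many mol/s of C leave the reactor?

For B: n = n₀ + 1ξ → 58.5 = 0 + 1ξ, giving ξ = 58.5 mol/s.
Outlet amounts (n = n₀ + ν ξ):
  A: 167 − 1(58.5) = 108.5
  C: 0 + 1(58.5) = 58.5
  B: 0 + 1(58.5) = 58.5

58.5 mol/s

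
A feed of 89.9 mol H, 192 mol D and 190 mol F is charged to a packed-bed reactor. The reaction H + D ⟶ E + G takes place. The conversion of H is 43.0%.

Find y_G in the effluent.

H reacted = 0.43 × 89.9 = 38.66 mol; ν_H = −1, so ξ = 38.66/1 = 38.66 mol.
Outlet amounts (n = n₀ + ν ξ):
  H: 89.9 − 1(38.66) = 51.24
  D: 192 − 1(38.66) = 153.3
  E: 0 + 1(38.66) = 38.66
  G: 0 + 1(38.66) = 38.66
  F: 190 (inert)
Total out = 471.9 mol; y_G = 38.66 / 471.9 = 0.08192.

0.0819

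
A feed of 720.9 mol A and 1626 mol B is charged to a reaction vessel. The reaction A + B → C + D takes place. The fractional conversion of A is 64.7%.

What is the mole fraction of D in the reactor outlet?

A reacted = 0.647 × 720.9 = 466.4 mol; ν_A = −1, so ξ = 466.4/1 = 466.4 mol.
Outlet amounts (n = n₀ + ν ξ):
  A: 720.9 − 1(466.4) = 254.5
  B: 1626 − 1(466.4) = 1160
  C: 0 + 1(466.4) = 466.4
  D: 0 + 1(466.4) = 466.4
Total out = 2347 mol; y_D = 466.4 / 2347 = 0.1987.

0.199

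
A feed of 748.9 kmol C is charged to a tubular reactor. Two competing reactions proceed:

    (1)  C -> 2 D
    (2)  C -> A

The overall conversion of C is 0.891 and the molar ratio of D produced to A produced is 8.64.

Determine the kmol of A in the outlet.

Conversion of C: C consumed = 0.891 × 748.9 = 667.3 kmol = 1ξ₁ + 1ξ₂.
Selectivity: 2ξ₁ / (1ξ₂) = 8.64 → ξ₁ = 4.32 ξ₂.
Substitute: (1·4.32 + 1) ξ₂ = 667.3 → ξ₂ = 125.4 kmol, ξ₁ = 541.8 kmol.
Outlet amounts (n = n₀ + Σ ν·ξ):
  C: 748.9 − 1(541.8) − 1(125.4) = 81.63
  D: 0 + 2(541.8) = 1084
  A: 0 + 1(125.4) = 125.4

125 kmol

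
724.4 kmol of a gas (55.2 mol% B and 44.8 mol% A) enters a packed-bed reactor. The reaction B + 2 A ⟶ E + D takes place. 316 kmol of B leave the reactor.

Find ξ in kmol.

For B: n = n₀ − 1ξ → 316 = 399.9 − 1ξ, giving ξ = 83.87 kmol.
Outlet amounts (n = n₀ + ν ξ):
  B: 399.9 − 1(83.87) = 316
  A: 324.5 − 2(83.87) = 156.8
  E: 0 + 1(83.87) = 83.87
  D: 0 + 1(83.87) = 83.87

ξ = 83.9 kmol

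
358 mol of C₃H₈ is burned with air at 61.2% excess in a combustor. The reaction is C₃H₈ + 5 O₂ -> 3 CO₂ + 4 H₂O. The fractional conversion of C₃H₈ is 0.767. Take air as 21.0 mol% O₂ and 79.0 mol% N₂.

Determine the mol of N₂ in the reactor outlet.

10900 mol

Stoichiometric O₂ = 5 × 358 = 1790 mol; O₂ fed = 1790 × 1.612 = 2885 mol.
N₂ fed = 2885 × 79/21 = 10850 mol.
Fuel reacted = 0.767 × 358 → ξ = 274.6 mol.
Outlet (n = n₀ + ν ξ):
  C₃H₈: 358 − 1(274.6) = 83.41
  O₂: 2885 − 5(274.6) = 1513
  N₂: 10850 (inert)
  CO₂: 0 + 3(274.6) = 823.8
  H₂O: 0 + 4(274.6) = 1098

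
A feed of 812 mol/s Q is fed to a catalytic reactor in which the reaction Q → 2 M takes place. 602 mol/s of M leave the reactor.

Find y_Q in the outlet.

For M: n = n₀ + 2ξ → 602 = 0 + 2ξ, giving ξ = 301 mol/s.
Outlet amounts (n = n₀ + ν ξ):
  Q: 812 − 1(301) = 511
  M: 0 + 2(301) = 602
Total out = 1113 mol/s; y_Q = 511 / 1113 = 0.4591.

0.459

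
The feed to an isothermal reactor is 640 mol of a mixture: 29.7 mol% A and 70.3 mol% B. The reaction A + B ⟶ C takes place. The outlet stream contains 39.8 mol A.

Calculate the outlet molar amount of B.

For A: n = n₀ − 1ξ → 39.8 = 190.1 − 1ξ, giving ξ = 150.3 mol.
Outlet amounts (n = n₀ + ν ξ):
  A: 190.1 − 1(150.3) = 39.8
  B: 449.9 − 1(150.3) = 299.6
  C: 0 + 1(150.3) = 150.3

300 mol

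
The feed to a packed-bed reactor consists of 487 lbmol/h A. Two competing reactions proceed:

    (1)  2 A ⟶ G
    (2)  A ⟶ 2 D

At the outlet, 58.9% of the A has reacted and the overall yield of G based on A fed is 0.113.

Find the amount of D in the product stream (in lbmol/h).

Yield of G: 1ξ₁ / 487 = 0.113 → ξ₁ = 55.03 lbmol/h.
Conversion of A: 2ξ₁ + 1ξ₂ = 0.589 × 487 = 286.8 → ξ₂ = 176.8 lbmol/h.
Outlet amounts (n = n₀ + Σ ν·ξ):
  A: 487 − 2(55.03) − 1(176.8) = 200.2
  G: 0 + 1(55.03) = 55.03
  D: 0 + 2(176.8) = 353.6

354 lbmol/h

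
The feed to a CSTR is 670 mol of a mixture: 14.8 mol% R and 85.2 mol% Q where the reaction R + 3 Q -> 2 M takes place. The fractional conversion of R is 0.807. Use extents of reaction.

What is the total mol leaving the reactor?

R reacted = 0.807 × 99.16 = 80.02 mol; ν_R = −1, so ξ = 80.02/1 = 80.02 mol.
Outlet amounts (n = n₀ + ν ξ):
  R: 99.16 − 1(80.02) = 19.14
  Q: 570.8 − 3(80.02) = 330.8
  M: 0 + 2(80.02) = 160
Total out = 19.14 + 330.8 + 160 = 510 mol.

510 mol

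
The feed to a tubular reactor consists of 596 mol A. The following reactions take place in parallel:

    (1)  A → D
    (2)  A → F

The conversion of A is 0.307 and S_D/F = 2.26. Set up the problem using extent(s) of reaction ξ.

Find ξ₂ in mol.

Conversion of A: A consumed = 0.307 × 596 = 183 mol = 1ξ₁ + 1ξ₂.
Selectivity: 1ξ₁ / (1ξ₂) = 2.26 → ξ₁ = 2.26 ξ₂.
Substitute: (1·2.26 + 1) ξ₂ = 183 → ξ₂ = 56.13 mol, ξ₁ = 126.8 mol.
Outlet amounts (n = n₀ + Σ ν·ξ):
  A: 596 − 1(126.8) − 1(56.13) = 413
  D: 0 + 1(126.8) = 126.8
  F: 0 + 1(56.13) = 56.13

ξ₂ = 56.1 mol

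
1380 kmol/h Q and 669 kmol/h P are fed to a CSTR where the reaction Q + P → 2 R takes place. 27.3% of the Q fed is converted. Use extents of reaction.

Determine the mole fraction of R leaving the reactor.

0.368

Q reacted = 0.273 × 1380 = 376.7 kmol/h; ν_Q = −1, so ξ = 376.7/1 = 376.7 kmol/h.
Outlet amounts (n = n₀ + ν ξ):
  Q: 1380 − 1(376.7) = 1003
  P: 669 − 1(376.7) = 292.3
  R: 0 + 2(376.7) = 753.5
Total out = 2049 kmol/h; y_R = 753.5 / 2049 = 0.3677.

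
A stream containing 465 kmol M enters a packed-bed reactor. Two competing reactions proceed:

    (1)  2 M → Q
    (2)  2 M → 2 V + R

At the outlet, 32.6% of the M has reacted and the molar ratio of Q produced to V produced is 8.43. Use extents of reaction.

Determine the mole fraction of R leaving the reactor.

0.0107

Conversion of M: M consumed = 0.326 × 465 = 151.6 kmol = 2ξ₁ + 2ξ₂.
Selectivity: 1ξ₁ / (2ξ₂) = 8.43 → ξ₁ = 16.86 ξ₂.
Substitute: (2·16.86 + 2) ξ₂ = 151.6 → ξ₂ = 4.244 kmol, ξ₁ = 71.55 kmol.
Outlet amounts (n = n₀ + Σ ν·ξ):
  M: 465 − 2(71.55) − 2(4.244) = 313.4
  Q: 0 + 1(71.55) = 71.55
  V: 0 + 2(4.244) = 8.488
  R: 0 + 1(4.244) = 4.244
Total out = 397.7 kmol; y_R = 4.244 / 397.7 = 0.01067.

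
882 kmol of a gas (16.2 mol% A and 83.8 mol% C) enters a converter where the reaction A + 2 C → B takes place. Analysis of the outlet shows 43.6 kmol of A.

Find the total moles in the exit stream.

683 kmol

For A: n = n₀ − 1ξ → 43.6 = 142.9 − 1ξ, giving ξ = 99.28 kmol.
Outlet amounts (n = n₀ + ν ξ):
  A: 142.9 − 1(99.28) = 43.6
  C: 739.1 − 2(99.28) = 540.5
  B: 0 + 1(99.28) = 99.28
Total out = 43.6 + 540.5 + 99.28 = 683.4 kmol.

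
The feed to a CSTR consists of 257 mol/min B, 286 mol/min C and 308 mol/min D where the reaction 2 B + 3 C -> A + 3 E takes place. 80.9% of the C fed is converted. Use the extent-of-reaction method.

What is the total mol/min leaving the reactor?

C reacted = 0.809 × 286 = 231.4 mol/min; ν_C = −3, so ξ = 231.4/3 = 77.12 mol/min.
Outlet amounts (n = n₀ + ν ξ):
  B: 257 − 2(77.12) = 102.8
  C: 286 − 3(77.12) = 54.63
  A: 0 + 1(77.12) = 77.12
  E: 0 + 3(77.12) = 231.4
  D: 308 (inert)
Total out = 102.8 + 54.63 + 77.12 + 231.4 + 308 = 773.9 mol/min.

774 mol/min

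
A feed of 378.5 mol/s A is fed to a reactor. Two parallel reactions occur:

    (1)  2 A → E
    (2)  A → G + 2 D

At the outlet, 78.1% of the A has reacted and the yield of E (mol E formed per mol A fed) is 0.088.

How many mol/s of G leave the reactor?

229 mol/s

Yield of E: 1ξ₁ / 378.5 = 0.088 → ξ₁ = 33.31 mol/s.
Conversion of A: 2ξ₁ + 1ξ₂ = 0.781 × 378.5 = 295.6 → ξ₂ = 229 mol/s.
Outlet amounts (n = n₀ + Σ ν·ξ):
  A: 378.5 − 2(33.31) − 1(229) = 82.89
  E: 0 + 1(33.31) = 33.31
  G: 0 + 1(229) = 229
  D: 0 + 2(229) = 458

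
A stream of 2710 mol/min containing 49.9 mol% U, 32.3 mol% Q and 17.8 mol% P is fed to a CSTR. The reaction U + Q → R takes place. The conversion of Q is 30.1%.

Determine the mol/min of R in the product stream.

Q reacted = 0.301 × 875.3 = 263.5 mol/min; ν_Q = −1, so ξ = 263.5/1 = 263.5 mol/min.
Outlet amounts (n = n₀ + ν ξ):
  U: 1352 − 1(263.5) = 1089
  Q: 875.3 − 1(263.5) = 611.9
  R: 0 + 1(263.5) = 263.5
  P: 482.4 (inert)

263 mol/min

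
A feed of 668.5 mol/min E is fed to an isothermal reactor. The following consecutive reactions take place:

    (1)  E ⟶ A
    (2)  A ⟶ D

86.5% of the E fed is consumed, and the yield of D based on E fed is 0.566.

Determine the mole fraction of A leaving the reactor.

0.299

Conversion of E: E consumed = 1ξ₁ = 0.865 × 668.5 → ξ₁ = 578.3 mol/min.
Yield of D: 1ξ₂ / 668.5 = 0.566 → ξ₂ = 378.4 mol/min.
Outlet amounts (n = n₀ + Σ ν·ξ):
  E: 668.5 − 1(578.3) = 90.25
  A: 0 + 1(578.3) − 1(378.4) = 199.9
  D: 0 + 1(378.4) = 378.4
Total out = 668.5 mol/min; y_A = 199.9 / 668.5 = 0.299.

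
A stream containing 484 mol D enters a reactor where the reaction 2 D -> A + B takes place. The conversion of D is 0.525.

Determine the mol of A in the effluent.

127 mol

D reacted = 0.525 × 484 = 254.1 mol; ν_D = −2, so ξ = 254.1/2 = 127.1 mol.
Outlet amounts (n = n₀ + ν ξ):
  D: 484 − 2(127.1) = 229.9
  A: 0 + 1(127.1) = 127.1
  B: 0 + 1(127.1) = 127.1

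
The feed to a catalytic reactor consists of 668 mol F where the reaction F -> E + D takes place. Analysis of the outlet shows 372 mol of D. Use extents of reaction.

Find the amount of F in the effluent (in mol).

296 mol

For D: n = n₀ + 1ξ → 372 = 0 + 1ξ, giving ξ = 372 mol.
Outlet amounts (n = n₀ + ν ξ):
  F: 668 − 1(372) = 296
  E: 0 + 1(372) = 372
  D: 0 + 1(372) = 372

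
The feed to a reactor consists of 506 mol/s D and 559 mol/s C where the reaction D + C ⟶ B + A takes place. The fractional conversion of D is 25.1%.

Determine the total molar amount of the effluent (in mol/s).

D reacted = 0.251 × 506 = 127 mol/s; ν_D = −1, so ξ = 127/1 = 127 mol/s.
Outlet amounts (n = n₀ + ν ξ):
  D: 506 − 1(127) = 379
  C: 559 − 1(127) = 432
  B: 0 + 1(127) = 127
  A: 0 + 1(127) = 127
Total out = 379 + 432 + 127 + 127 = 1065 mol/s.

1060 mol/s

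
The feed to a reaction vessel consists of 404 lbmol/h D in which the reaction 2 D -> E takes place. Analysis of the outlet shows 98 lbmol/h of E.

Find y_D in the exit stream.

0.68

For E: n = n₀ + 1ξ → 98 = 0 + 1ξ, giving ξ = 98 lbmol/h.
Outlet amounts (n = n₀ + ν ξ):
  D: 404 − 2(98) = 208
  E: 0 + 1(98) = 98
Total out = 306 lbmol/h; y_D = 208 / 306 = 0.6797.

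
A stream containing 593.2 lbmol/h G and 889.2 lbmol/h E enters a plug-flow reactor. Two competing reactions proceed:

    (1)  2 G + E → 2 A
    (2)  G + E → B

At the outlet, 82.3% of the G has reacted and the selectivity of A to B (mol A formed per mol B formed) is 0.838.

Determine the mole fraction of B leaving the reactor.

Conversion of G: G consumed = 0.823 × 593.2 = 488.2 lbmol/h = 2ξ₁ + 1ξ₂.
Selectivity: 2ξ₁ / (1ξ₂) = 0.838 → ξ₁ = 0.419 ξ₂.
Substitute: (2·0.419 + 1) ξ₂ = 488.2 → ξ₂ = 265.6 lbmol/h, ξ₁ = 111.3 lbmol/h.
Outlet amounts (n = n₀ + Σ ν·ξ):
  G: 593.2 − 2(111.3) − 1(265.6) = 105
  E: 889.2 − 1(111.3) − 1(265.6) = 512.3
  A: 0 + 2(111.3) = 222.6
  B: 0 + 1(265.6) = 265.6
Total out = 1105 lbmol/h; y_B = 265.6 / 1105 = 0.2403.

0.24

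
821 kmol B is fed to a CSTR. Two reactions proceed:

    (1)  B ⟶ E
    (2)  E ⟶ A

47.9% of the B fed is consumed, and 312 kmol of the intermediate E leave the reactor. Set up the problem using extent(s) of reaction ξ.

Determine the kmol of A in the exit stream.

81.3 kmol

Conversion of B: B consumed = 1ξ₁ = 0.479 × 821 → ξ₁ = 393.3 kmol.
E balance: n_E = 0 + 1ξ₁ − 1ξ₂ = 312 → ξ₂ = (1·393.3 − 312)/1 = 81.26 kmol.
Outlet amounts (n = n₀ + Σ ν·ξ):
  B: 821 − 1(393.3) = 427.7
  E: 0 + 1(393.3) − 1(81.26) = 312
  A: 0 + 1(81.26) = 81.26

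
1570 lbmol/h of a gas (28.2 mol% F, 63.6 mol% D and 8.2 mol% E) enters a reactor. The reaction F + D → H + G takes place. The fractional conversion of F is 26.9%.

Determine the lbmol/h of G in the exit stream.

F reacted = 0.269 × 442.7 = 119.1 lbmol/h; ν_F = −1, so ξ = 119.1/1 = 119.1 lbmol/h.
Outlet amounts (n = n₀ + ν ξ):
  F: 442.7 − 1(119.1) = 323.6
  D: 998.5 − 1(119.1) = 879.4
  H: 0 + 1(119.1) = 119.1
  G: 0 + 1(119.1) = 119.1
  E: 128.7 (inert)

119 lbmol/h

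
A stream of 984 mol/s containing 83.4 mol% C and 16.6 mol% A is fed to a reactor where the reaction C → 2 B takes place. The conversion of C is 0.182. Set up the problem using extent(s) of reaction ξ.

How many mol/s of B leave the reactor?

299 mol/s

C reacted = 0.182 × 820.7 = 149.4 mol/s; ν_C = −1, so ξ = 149.4/1 = 149.4 mol/s.
Outlet amounts (n = n₀ + ν ξ):
  C: 820.7 − 1(149.4) = 671.3
  B: 0 + 2(149.4) = 298.7
  A: 163.3 (inert)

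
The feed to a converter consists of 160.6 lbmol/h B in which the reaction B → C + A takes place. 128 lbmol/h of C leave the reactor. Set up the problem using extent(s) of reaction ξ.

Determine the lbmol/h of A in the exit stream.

128 lbmol/h

For C: n = n₀ + 1ξ → 128 = 0 + 1ξ, giving ξ = 128 lbmol/h.
Outlet amounts (n = n₀ + ν ξ):
  B: 160.6 − 1(128) = 32.6
  C: 0 + 1(128) = 128
  A: 0 + 1(128) = 128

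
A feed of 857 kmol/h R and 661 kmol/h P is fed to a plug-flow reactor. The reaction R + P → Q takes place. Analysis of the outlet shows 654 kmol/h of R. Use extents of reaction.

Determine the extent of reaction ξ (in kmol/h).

ξ = 203 kmol/h

For R: n = n₀ − 1ξ → 654 = 857 − 1ξ, giving ξ = 203 kmol/h.
Outlet amounts (n = n₀ + ν ξ):
  R: 857 − 1(203) = 654
  P: 661 − 1(203) = 458
  Q: 0 + 1(203) = 203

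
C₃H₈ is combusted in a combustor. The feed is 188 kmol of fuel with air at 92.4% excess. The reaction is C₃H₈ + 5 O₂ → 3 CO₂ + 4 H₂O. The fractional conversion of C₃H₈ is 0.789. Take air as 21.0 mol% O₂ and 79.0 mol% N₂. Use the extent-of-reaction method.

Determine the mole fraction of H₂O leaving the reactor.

0.0663

Stoichiometric O₂ = 5 × 188 = 940 kmol; O₂ fed = 940 × 1.924 = 1809 kmol.
N₂ fed = 1809 × 79/21 = 6804 kmol.
Fuel reacted = 0.789 × 188 → ξ = 148.3 kmol.
Outlet (n = n₀ + ν ξ):
  C₃H₈: 188 − 1(148.3) = 39.67
  O₂: 1809 − 5(148.3) = 1067
  N₂: 6804 (inert)
  CO₂: 0 + 3(148.3) = 445
  H₂O: 0 + 4(148.3) = 593.3
Total out = 8949 kmol; y_H₂O = 593.3 / 8949 = 0.0663.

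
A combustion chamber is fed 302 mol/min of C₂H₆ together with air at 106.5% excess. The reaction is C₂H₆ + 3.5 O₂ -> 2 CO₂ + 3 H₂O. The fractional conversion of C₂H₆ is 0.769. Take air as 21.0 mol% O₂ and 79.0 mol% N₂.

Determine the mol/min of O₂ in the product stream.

1370 mol/min

Stoichiometric O₂ = 3.5 × 302 = 1057 mol/min; O₂ fed = 1057 × 2.065 = 2183 mol/min.
N₂ fed = 2183 × 79/21 = 8211 mol/min.
Fuel reacted = 0.769 × 302 → ξ = 232.2 mol/min.
Outlet (n = n₀ + ν ξ):
  C₂H₆: 302 − 1(232.2) = 69.76
  O₂: 2183 − 3.5(232.2) = 1370
  N₂: 8211 (inert)
  CO₂: 0 + 2(232.2) = 464.5
  H₂O: 0 + 3(232.2) = 696.7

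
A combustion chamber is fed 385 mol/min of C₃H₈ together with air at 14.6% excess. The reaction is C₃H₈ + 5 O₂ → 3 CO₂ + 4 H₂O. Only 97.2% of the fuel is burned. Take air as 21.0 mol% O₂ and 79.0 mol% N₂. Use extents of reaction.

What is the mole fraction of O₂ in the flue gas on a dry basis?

Stoichiometric O₂ = 5 × 385 = 1925 mol/min; O₂ fed = 1925 × 1.146 = 2206 mol/min.
N₂ fed = 2206 × 79/21 = 8299 mol/min.
Fuel reacted = 0.972 × 385 → ξ = 374.2 mol/min.
Outlet (n = n₀ + ν ξ):
  C₃H₈: 385 − 1(374.2) = 10.78
  O₂: 2206 − 5(374.2) = 334.9
  N₂: 8299 (inert)
  CO₂: 0 + 3(374.2) = 1123
  H₂O: 0 + 4(374.2) = 1497
Dry total = 9767 mol/min; y_O₂ (dry) = 334.9 / 9767 = 0.03429.

0.0343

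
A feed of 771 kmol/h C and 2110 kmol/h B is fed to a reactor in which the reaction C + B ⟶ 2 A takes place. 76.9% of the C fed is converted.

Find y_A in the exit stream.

C reacted = 0.769 × 771 = 592.9 kmol/h; ν_C = −1, so ξ = 592.9/1 = 592.9 kmol/h.
Outlet amounts (n = n₀ + ν ξ):
  C: 771 − 1(592.9) = 178.1
  B: 2110 − 1(592.9) = 1517
  A: 0 + 2(592.9) = 1186
Total out = 2881 kmol/h; y_A = 1186 / 2881 = 0.4116.

0.412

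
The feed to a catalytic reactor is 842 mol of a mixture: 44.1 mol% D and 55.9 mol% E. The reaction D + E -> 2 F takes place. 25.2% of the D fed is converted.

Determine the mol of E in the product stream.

377 mol

D reacted = 0.252 × 371.3 = 93.57 mol; ν_D = −1, so ξ = 93.57/1 = 93.57 mol.
Outlet amounts (n = n₀ + ν ξ):
  D: 371.3 − 1(93.57) = 277.7
  E: 470.7 − 1(93.57) = 377.1
  F: 0 + 2(93.57) = 187.1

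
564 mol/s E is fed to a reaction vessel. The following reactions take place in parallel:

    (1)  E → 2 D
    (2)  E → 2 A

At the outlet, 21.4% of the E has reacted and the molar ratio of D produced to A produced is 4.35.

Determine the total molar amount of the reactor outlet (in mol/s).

Conversion of E: E consumed = 0.214 × 564 = 120.7 mol/s = 1ξ₁ + 1ξ₂.
Selectivity: 2ξ₁ / (2ξ₂) = 4.35 → ξ₁ = 4.35 ξ₂.
Substitute: (1·4.35 + 1) ξ₂ = 120.7 → ξ₂ = 22.56 mol/s, ξ₁ = 98.14 mol/s.
Outlet amounts (n = n₀ + Σ ν·ξ):
  E: 564 − 1(98.14) − 1(22.56) = 443.3
  D: 0 + 2(98.14) = 196.3
  A: 0 + 2(22.56) = 45.12
Total out = 443.3 + 196.3 + 45.12 = 684.7 mol/s.

685 mol/s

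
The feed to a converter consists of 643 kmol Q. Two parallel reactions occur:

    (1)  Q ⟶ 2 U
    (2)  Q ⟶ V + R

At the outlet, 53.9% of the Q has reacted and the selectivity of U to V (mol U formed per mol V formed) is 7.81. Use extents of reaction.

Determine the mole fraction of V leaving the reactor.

Conversion of Q: Q consumed = 0.539 × 643 = 346.6 kmol = 1ξ₁ + 1ξ₂.
Selectivity: 2ξ₁ / (1ξ₂) = 7.81 → ξ₁ = 3.905 ξ₂.
Substitute: (1·3.905 + 1) ξ₂ = 346.6 → ξ₂ = 70.66 kmol, ξ₁ = 275.9 kmol.
Outlet amounts (n = n₀ + Σ ν·ξ):
  Q: 643 − 1(275.9) − 1(70.66) = 296.4
  U: 0 + 2(275.9) = 551.8
  V: 0 + 1(70.66) = 70.66
  R: 0 + 1(70.66) = 70.66
Total out = 989.6 kmol; y_V = 70.66 / 989.6 = 0.0714.

0.0714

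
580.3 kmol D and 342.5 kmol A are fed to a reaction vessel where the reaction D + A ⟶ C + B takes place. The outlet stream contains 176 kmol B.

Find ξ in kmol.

For B: n = n₀ + 1ξ → 176 = 0 + 1ξ, giving ξ = 176 kmol.
Outlet amounts (n = n₀ + ν ξ):
  D: 580.3 − 1(176) = 404.3
  A: 342.5 − 1(176) = 166.5
  C: 0 + 1(176) = 176
  B: 0 + 1(176) = 176

ξ = 176 kmol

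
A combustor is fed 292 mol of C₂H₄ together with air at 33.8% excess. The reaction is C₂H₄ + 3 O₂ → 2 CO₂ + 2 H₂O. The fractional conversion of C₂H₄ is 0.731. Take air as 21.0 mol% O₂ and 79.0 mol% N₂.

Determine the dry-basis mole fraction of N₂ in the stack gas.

0.81

Stoichiometric O₂ = 3 × 292 = 876 mol; O₂ fed = 876 × 1.338 = 1172 mol.
N₂ fed = 1172 × 79/21 = 4409 mol.
Fuel reacted = 0.731 × 292 → ξ = 213.5 mol.
Outlet (n = n₀ + ν ξ):
  C₂H₄: 292 − 1(213.5) = 78.55
  O₂: 1172 − 3(213.5) = 531.7
  N₂: 4409 (inert)
  CO₂: 0 + 2(213.5) = 426.9
  H₂O: 0 + 2(213.5) = 426.9
Dry total = 5446 mol; y_N₂ (dry) = 4409 / 5446 = 0.8096.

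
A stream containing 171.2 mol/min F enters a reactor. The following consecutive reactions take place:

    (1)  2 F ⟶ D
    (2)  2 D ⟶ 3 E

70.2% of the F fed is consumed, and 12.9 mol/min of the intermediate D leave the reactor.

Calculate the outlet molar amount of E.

Conversion of F: F consumed = 2ξ₁ = 0.702 × 171.2 → ξ₁ = 60.09 mol/min.
D balance: n_D = 0 + 1ξ₁ − 2ξ₂ = 12.9 → ξ₂ = (1·60.09 − 12.9)/2 = 23.6 mol/min.
Outlet amounts (n = n₀ + Σ ν·ξ):
  F: 171.2 − 2(60.09) = 51.02
  D: 0 + 1(60.09) − 2(23.6) = 12.9
  E: 0 + 3(23.6) = 70.79

70.8 mol/min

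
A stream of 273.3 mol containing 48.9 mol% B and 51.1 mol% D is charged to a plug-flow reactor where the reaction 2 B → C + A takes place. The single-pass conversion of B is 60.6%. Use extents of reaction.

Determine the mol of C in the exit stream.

B reacted = 0.606 × 133.6 = 80.99 mol; ν_B = −2, so ξ = 80.99/2 = 40.49 mol.
Outlet amounts (n = n₀ + ν ξ):
  B: 133.6 − 2(40.49) = 52.66
  C: 0 + 1(40.49) = 40.49
  A: 0 + 1(40.49) = 40.49
  D: 139.7 (inert)

40.5 mol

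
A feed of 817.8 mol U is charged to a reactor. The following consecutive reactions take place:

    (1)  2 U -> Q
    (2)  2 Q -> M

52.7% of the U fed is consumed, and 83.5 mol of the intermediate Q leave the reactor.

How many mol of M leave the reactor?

66 mol

Conversion of U: U consumed = 2ξ₁ = 0.527 × 817.8 → ξ₁ = 215.5 mol.
Q balance: n_Q = 0 + 1ξ₁ − 2ξ₂ = 83.5 → ξ₂ = (1·215.5 − 83.5)/2 = 66 mol.
Outlet amounts (n = n₀ + Σ ν·ξ):
  U: 817.8 − 2(215.5) = 386.8
  Q: 0 + 1(215.5) − 2(66) = 83.5
  M: 0 + 1(66) = 66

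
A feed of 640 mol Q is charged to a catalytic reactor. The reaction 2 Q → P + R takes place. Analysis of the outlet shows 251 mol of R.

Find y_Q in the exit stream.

0.216

For R: n = n₀ + 1ξ → 251 = 0 + 1ξ, giving ξ = 251 mol.
Outlet amounts (n = n₀ + ν ξ):
  Q: 640 − 2(251) = 138
  P: 0 + 1(251) = 251
  R: 0 + 1(251) = 251
Total out = 640 mol; y_Q = 138 / 640 = 0.2156.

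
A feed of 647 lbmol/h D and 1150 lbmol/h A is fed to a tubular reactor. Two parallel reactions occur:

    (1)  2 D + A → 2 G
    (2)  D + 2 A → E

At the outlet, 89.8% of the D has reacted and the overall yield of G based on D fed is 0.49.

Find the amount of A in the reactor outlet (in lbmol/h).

Yield of G: 2ξ₁ / 647 = 0.49 → ξ₁ = 158.5 lbmol/h.
Conversion of D: 2ξ₁ + 1ξ₂ = 0.898 × 647 = 581 → ξ₂ = 264 lbmol/h.
Outlet amounts (n = n₀ + Σ ν·ξ):
  D: 647 − 2(158.5) − 1(264) = 65.99
  A: 1150 − 1(158.5) − 2(264) = 463.5
  G: 0 + 2(158.5) = 317
  E: 0 + 1(264) = 264

464 lbmol/h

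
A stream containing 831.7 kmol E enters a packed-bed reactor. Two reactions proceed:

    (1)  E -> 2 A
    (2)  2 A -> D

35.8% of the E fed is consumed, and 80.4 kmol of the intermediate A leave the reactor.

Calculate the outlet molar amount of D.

258 kmol

Conversion of E: E consumed = 1ξ₁ = 0.358 × 831.7 → ξ₁ = 297.7 kmol.
A balance: n_A = 0 + 2ξ₁ − 2ξ₂ = 80.4 → ξ₂ = (2·297.7 − 80.4)/2 = 257.5 kmol.
Outlet amounts (n = n₀ + Σ ν·ξ):
  E: 831.7 − 1(297.7) = 534
  A: 0 + 2(297.7) − 2(257.5) = 80.4
  D: 0 + 1(257.5) = 257.5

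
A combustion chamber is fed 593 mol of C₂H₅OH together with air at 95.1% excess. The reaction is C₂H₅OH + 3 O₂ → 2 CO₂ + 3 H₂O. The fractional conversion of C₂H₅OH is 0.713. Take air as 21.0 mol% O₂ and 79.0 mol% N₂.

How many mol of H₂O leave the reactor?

Stoichiometric O₂ = 3 × 593 = 1779 mol; O₂ fed = 1779 × 1.951 = 3471 mol.
N₂ fed = 3471 × 79/21 = 13060 mol.
Fuel reacted = 0.713 × 593 → ξ = 422.8 mol.
Outlet (n = n₀ + ν ξ):
  C₂H₅OH: 593 − 1(422.8) = 170.2
  O₂: 3471 − 3(422.8) = 2202
  N₂: 13060 (inert)
  CO₂: 0 + 2(422.8) = 845.6
  H₂O: 0 + 3(422.8) = 1268

1270 mol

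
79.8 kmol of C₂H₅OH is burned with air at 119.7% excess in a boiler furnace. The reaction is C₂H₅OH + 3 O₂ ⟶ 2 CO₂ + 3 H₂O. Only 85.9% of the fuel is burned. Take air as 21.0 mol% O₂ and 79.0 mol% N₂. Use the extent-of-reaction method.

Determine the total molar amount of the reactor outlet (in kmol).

Stoichiometric O₂ = 3 × 79.8 = 239.4 kmol; O₂ fed = 239.4 × 2.197 = 526 kmol.
N₂ fed = 526 × 79/21 = 1979 kmol.
Fuel reacted = 0.859 × 79.8 → ξ = 68.55 kmol.
Outlet (n = n₀ + ν ξ):
  C₂H₅OH: 79.8 − 1(68.55) = 11.25
  O₂: 526 − 3(68.55) = 320.3
  N₂: 1979 (inert)
  CO₂: 0 + 2(68.55) = 137.1
  H₂O: 0 + 3(68.55) = 205.6
Total out = 11.25 + 320.3 + 1979 + 137.1 + 205.6 = 2653 kmol.

2650 kmol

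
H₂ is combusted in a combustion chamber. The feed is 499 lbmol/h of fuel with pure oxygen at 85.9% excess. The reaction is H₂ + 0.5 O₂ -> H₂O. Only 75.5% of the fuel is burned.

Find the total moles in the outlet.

774 lbmol/h

Stoichiometric O₂ = 0.5 × 499 = 249.5 lbmol/h; O₂ fed = 249.5 × 1.859 = 463.8 lbmol/h.
Fuel reacted = 0.755 × 499 → ξ = 376.7 lbmol/h.
Outlet (n = n₀ + ν ξ):
  H₂: 499 − 1(376.7) = 122.3
  O₂: 463.8 − 0.5(376.7) = 275.4
  H₂O: 0 + 1(376.7) = 376.7
Total out = 122.3 + 275.4 + 376.7 = 774.4 lbmol/h.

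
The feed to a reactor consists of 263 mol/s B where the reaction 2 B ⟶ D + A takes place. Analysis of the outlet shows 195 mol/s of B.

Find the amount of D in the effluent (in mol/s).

34 mol/s

For B: n = n₀ − 2ξ → 195 = 263 − 2ξ, giving ξ = 34 mol/s.
Outlet amounts (n = n₀ + ν ξ):
  B: 263 − 2(34) = 195
  D: 0 + 1(34) = 34
  A: 0 + 1(34) = 34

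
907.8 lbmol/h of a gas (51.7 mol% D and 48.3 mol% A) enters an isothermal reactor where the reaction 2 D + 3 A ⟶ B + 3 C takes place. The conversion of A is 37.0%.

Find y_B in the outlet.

0.0633

A reacted = 0.37 × 438.5 = 162.2 lbmol/h; ν_A = −3, so ξ = 162.2/3 = 54.08 lbmol/h.
Outlet amounts (n = n₀ + ν ξ):
  D: 469.3 − 2(54.08) = 361.2
  A: 438.5 − 3(54.08) = 276.2
  B: 0 + 1(54.08) = 54.08
  C: 0 + 3(54.08) = 162.2
Total out = 853.7 lbmol/h; y_B = 54.08 / 853.7 = 0.06334.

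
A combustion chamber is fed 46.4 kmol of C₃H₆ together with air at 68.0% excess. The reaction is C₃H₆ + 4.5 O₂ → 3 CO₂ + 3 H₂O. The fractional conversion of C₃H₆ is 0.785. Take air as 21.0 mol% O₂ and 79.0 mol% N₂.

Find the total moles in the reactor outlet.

Stoichiometric O₂ = 4.5 × 46.4 = 208.8 kmol; O₂ fed = 208.8 × 1.680 = 350.8 kmol.
N₂ fed = 350.8 × 79/21 = 1320 kmol.
Fuel reacted = 0.785 × 46.4 → ξ = 36.42 kmol.
Outlet (n = n₀ + ν ξ):
  C₃H₆: 46.4 − 1(36.42) = 9.976
  O₂: 350.8 − 4.5(36.42) = 186.9
  N₂: 1320 (inert)
  CO₂: 0 + 3(36.42) = 109.3
  H₂O: 0 + 3(36.42) = 109.3
Total out = 9.976 + 186.9 + 1320 + 109.3 + 109.3 = 1735 kmol.

1740 kmol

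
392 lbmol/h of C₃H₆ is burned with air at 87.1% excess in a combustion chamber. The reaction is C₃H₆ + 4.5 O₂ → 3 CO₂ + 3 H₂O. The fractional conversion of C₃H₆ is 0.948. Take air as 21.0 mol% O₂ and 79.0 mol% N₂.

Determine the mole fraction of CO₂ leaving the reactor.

Stoichiometric O₂ = 4.5 × 392 = 1764 lbmol/h; O₂ fed = 1764 × 1.871 = 3300 lbmol/h.
N₂ fed = 3300 × 79/21 = 12420 lbmol/h.
Fuel reacted = 0.948 × 392 → ξ = 371.6 lbmol/h.
Outlet (n = n₀ + ν ξ):
  C₃H₆: 392 − 1(371.6) = 20.38
  O₂: 3300 − 4.5(371.6) = 1628
  N₂: 12420 (inert)
  CO₂: 0 + 3(371.6) = 1115
  H₂O: 0 + 3(371.6) = 1115
Total out = 16290 lbmol/h; y_CO₂ = 1115 / 16290 = 0.06842.

0.0684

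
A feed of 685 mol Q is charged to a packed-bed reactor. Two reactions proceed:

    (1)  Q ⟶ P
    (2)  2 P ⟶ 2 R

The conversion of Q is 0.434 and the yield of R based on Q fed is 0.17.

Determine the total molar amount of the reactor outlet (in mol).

Conversion of Q: Q consumed = 1ξ₁ = 0.434 × 685 → ξ₁ = 297.3 mol.
Yield of R: 2ξ₂ / 685 = 0.17 → ξ₂ = 58.23 mol.
Outlet amounts (n = n₀ + Σ ν·ξ):
  Q: 685 − 1(297.3) = 387.7
  P: 0 + 1(297.3) − 2(58.23) = 180.8
  R: 0 + 2(58.23) = 116.5
Total out = 387.7 + 180.8 + 116.5 = 685 mol.

685 mol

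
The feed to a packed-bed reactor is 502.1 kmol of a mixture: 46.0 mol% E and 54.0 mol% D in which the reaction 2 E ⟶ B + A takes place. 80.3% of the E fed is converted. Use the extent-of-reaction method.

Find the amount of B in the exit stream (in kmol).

E reacted = 0.803 × 231 = 185.5 kmol; ν_E = −2, so ξ = 185.5/2 = 92.73 kmol.
Outlet amounts (n = n₀ + ν ξ):
  E: 231 − 2(92.73) = 45.5
  B: 0 + 1(92.73) = 92.73
  A: 0 + 1(92.73) = 92.73
  D: 271.1 (inert)

92.7 kmol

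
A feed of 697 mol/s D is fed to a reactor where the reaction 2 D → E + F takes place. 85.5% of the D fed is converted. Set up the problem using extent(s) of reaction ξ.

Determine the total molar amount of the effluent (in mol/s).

697 mol/s

D reacted = 0.855 × 697 = 595.9 mol/s; ν_D = −2, so ξ = 595.9/2 = 298 mol/s.
Outlet amounts (n = n₀ + ν ξ):
  D: 697 − 2(298) = 101.1
  E: 0 + 1(298) = 298
  F: 0 + 1(298) = 298
Total out = 101.1 + 298 + 298 = 697 mol/s.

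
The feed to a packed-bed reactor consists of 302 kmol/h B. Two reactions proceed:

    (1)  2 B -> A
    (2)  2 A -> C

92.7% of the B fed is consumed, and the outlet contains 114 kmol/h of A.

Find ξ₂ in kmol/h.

Conversion of B: B consumed = 2ξ₁ = 0.927 × 302 → ξ₁ = 140 kmol/h.
A balance: n_A = 0 + 1ξ₁ − 2ξ₂ = 114 → ξ₂ = (1·140 − 114)/2 = 12.99 kmol/h.
Outlet amounts (n = n₀ + Σ ν·ξ):
  B: 302 − 2(140) = 22.05
  A: 0 + 1(140) − 2(12.99) = 114
  C: 0 + 1(12.99) = 12.99

ξ₂ = 13 kmol/h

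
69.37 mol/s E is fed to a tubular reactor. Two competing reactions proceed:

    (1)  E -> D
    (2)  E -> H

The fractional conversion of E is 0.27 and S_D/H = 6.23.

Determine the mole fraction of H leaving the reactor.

0.0373

Conversion of E: E consumed = 0.27 × 69.37 = 18.73 mol/s = 1ξ₁ + 1ξ₂.
Selectivity: 1ξ₁ / (1ξ₂) = 6.23 → ξ₁ = 6.23 ξ₂.
Substitute: (1·6.23 + 1) ξ₂ = 18.73 → ξ₂ = 2.591 mol/s, ξ₁ = 16.14 mol/s.
Outlet amounts (n = n₀ + Σ ν·ξ):
  E: 69.37 − 1(16.14) − 1(2.591) = 50.64
  D: 0 + 1(16.14) = 16.14
  H: 0 + 1(2.591) = 2.591
Total out = 69.37 mol/s; y_H = 2.591 / 69.37 = 0.03734.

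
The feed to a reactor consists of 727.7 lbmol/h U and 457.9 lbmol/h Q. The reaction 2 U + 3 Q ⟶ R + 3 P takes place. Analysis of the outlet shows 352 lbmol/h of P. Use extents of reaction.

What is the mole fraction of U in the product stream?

0.462

For P: n = n₀ + 3ξ → 352 = 0 + 3ξ, giving ξ = 117.3 lbmol/h.
Outlet amounts (n = n₀ + ν ξ):
  U: 727.7 − 2(117.3) = 493
  Q: 457.9 − 3(117.3) = 105.9
  R: 0 + 1(117.3) = 117.3
  P: 0 + 3(117.3) = 352
Total out = 1068 lbmol/h; y_U = 493 / 1068 = 0.4615.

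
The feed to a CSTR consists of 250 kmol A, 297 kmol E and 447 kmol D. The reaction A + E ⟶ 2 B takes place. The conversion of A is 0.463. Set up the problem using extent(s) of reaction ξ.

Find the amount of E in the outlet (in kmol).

A reacted = 0.463 × 250 = 115.8 kmol; ν_A = −1, so ξ = 115.8/1 = 115.8 kmol.
Outlet amounts (n = n₀ + ν ξ):
  A: 250 − 1(115.8) = 134.2
  E: 297 − 1(115.8) = 181.2
  B: 0 + 2(115.8) = 231.5
  D: 447 (inert)

181 kmol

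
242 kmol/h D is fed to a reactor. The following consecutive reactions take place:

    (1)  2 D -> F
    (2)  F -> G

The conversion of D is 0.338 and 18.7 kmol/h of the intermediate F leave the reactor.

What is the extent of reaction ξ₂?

Conversion of D: D consumed = 2ξ₁ = 0.338 × 242 → ξ₁ = 40.9 kmol/h.
F balance: n_F = 0 + 1ξ₁ − 1ξ₂ = 18.7 → ξ₂ = (1·40.9 − 18.7)/1 = 22.2 kmol/h.
Outlet amounts (n = n₀ + Σ ν·ξ):
  D: 242 − 2(40.9) = 160.2
  F: 0 + 1(40.9) − 1(22.2) = 18.7
  G: 0 + 1(22.2) = 22.2

ξ₂ = 22.2 kmol/h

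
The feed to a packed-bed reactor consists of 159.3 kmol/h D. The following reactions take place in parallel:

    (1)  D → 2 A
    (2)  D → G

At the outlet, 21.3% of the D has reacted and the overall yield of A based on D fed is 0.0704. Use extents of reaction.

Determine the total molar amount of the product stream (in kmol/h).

Yield of A: 2ξ₁ / 159.3 = 0.0704 → ξ₁ = 5.607 kmol/h.
Conversion of D: 1ξ₁ + 1ξ₂ = 0.213 × 159.3 = 33.93 → ξ₂ = 28.32 kmol/h.
Outlet amounts (n = n₀ + Σ ν·ξ):
  D: 159.3 − 1(5.607) − 1(28.32) = 125.4
  A: 0 + 2(5.607) = 11.21
  G: 0 + 1(28.32) = 28.32
Total out = 125.4 + 11.21 + 28.32 = 164.9 kmol/h.

165 kmol/h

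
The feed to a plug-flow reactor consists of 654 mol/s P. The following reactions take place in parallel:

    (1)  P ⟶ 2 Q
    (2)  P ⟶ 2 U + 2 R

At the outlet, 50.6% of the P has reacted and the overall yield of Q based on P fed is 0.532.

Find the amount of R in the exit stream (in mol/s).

Yield of Q: 2ξ₁ / 654 = 0.532 → ξ₁ = 174 mol/s.
Conversion of P: 1ξ₁ + 1ξ₂ = 0.506 × 654 = 330.9 → ξ₂ = 157 mol/s.
Outlet amounts (n = n₀ + Σ ν·ξ):
  P: 654 − 1(174) − 1(157) = 323.1
  Q: 0 + 2(174) = 347.9
  U: 0 + 2(157) = 313.9
  R: 0 + 2(157) = 313.9

314 mol/s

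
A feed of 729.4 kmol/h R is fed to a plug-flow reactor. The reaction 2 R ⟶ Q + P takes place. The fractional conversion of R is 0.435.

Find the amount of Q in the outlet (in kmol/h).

159 kmol/h

R reacted = 0.435 × 729.4 = 317.3 kmol/h; ν_R = −2, so ξ = 317.3/2 = 158.6 kmol/h.
Outlet amounts (n = n₀ + ν ξ):
  R: 729.4 − 2(158.6) = 412.1
  Q: 0 + 1(158.6) = 158.6
  P: 0 + 1(158.6) = 158.6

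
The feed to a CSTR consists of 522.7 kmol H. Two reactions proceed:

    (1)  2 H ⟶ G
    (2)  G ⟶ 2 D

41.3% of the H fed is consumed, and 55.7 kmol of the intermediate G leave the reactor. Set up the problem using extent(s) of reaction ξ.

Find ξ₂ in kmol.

Conversion of H: H consumed = 2ξ₁ = 0.413 × 522.7 → ξ₁ = 107.9 kmol.
G balance: n_G = 0 + 1ξ₁ − 1ξ₂ = 55.7 → ξ₂ = (1·107.9 − 55.7)/1 = 52.24 kmol.
Outlet amounts (n = n₀ + Σ ν·ξ):
  H: 522.7 − 2(107.9) = 306.8
  G: 0 + 1(107.9) − 1(52.24) = 55.7
  D: 0 + 2(52.24) = 104.5

ξ₂ = 52.2 kmol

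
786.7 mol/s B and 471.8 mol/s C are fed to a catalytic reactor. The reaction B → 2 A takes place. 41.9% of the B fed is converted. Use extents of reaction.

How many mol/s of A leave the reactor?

659 mol/s

B reacted = 0.419 × 786.7 = 329.6 mol/s; ν_B = −1, so ξ = 329.6/1 = 329.6 mol/s.
Outlet amounts (n = n₀ + ν ξ):
  B: 786.7 − 1(329.6) = 457.1
  A: 0 + 2(329.6) = 659.3
  C: 471.8 (inert)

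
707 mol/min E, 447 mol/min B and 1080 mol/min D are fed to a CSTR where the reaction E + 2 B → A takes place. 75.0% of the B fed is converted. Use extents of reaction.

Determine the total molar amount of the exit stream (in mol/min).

1900 mol/min

B reacted = 0.75 × 447 = 335.2 mol/min; ν_B = −2, so ξ = 335.2/2 = 167.6 mol/min.
Outlet amounts (n = n₀ + ν ξ):
  E: 707 − 1(167.6) = 539.4
  B: 447 − 2(167.6) = 111.8
  A: 0 + 1(167.6) = 167.6
  D: 1080 (inert)
Total out = 539.4 + 111.8 + 167.6 + 1080 = 1899 mol/min.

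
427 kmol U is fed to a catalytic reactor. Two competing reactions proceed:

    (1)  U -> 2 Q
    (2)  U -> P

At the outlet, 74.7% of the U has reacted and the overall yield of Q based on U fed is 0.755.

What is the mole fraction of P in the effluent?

0.268

Yield of Q: 2ξ₁ / 427 = 0.755 → ξ₁ = 161.2 kmol.
Conversion of U: 1ξ₁ + 1ξ₂ = 0.747 × 427 = 319 → ξ₂ = 157.8 kmol.
Outlet amounts (n = n₀ + Σ ν·ξ):
  U: 427 − 1(161.2) − 1(157.8) = 108
  Q: 0 + 2(161.2) = 322.4
  P: 0 + 1(157.8) = 157.8
Total out = 588.2 kmol; y_P = 157.8 / 588.2 = 0.2682.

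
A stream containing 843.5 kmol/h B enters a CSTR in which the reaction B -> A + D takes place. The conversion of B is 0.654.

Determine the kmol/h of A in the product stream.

B reacted = 0.654 × 843.5 = 551.6 kmol/h; ν_B = −1, so ξ = 551.6/1 = 551.6 kmol/h.
Outlet amounts (n = n₀ + ν ξ):
  B: 843.5 − 1(551.6) = 291.9
  A: 0 + 1(551.6) = 551.6
  D: 0 + 1(551.6) = 551.6

552 kmol/h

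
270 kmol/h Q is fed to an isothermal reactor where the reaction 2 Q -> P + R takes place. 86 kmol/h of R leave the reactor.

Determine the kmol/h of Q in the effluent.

98 kmol/h

For R: n = n₀ + 1ξ → 86 = 0 + 1ξ, giving ξ = 86 kmol/h.
Outlet amounts (n = n₀ + ν ξ):
  Q: 270 − 2(86) = 98
  P: 0 + 1(86) = 86
  R: 0 + 1(86) = 86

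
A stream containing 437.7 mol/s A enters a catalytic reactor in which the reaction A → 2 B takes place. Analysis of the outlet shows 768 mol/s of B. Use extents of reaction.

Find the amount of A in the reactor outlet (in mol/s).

For B: n = n₀ + 2ξ → 768 = 0 + 2ξ, giving ξ = 384 mol/s.
Outlet amounts (n = n₀ + ν ξ):
  A: 437.7 − 1(384) = 53.7
  B: 0 + 2(384) = 768

53.7 mol/s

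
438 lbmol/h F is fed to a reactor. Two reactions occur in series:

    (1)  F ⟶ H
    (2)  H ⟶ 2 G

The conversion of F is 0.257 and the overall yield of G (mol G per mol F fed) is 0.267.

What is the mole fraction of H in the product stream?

Conversion of F: F consumed = 1ξ₁ = 0.257 × 438 → ξ₁ = 112.6 lbmol/h.
Yield of G: 2ξ₂ / 438 = 0.267 → ξ₂ = 58.47 lbmol/h.
Outlet amounts (n = n₀ + Σ ν·ξ):
  F: 438 − 1(112.6) = 325.4
  H: 0 + 1(112.6) − 1(58.47) = 54.09
  G: 0 + 2(58.47) = 116.9
Total out = 496.5 lbmol/h; y_H = 54.09 / 496.5 = 0.109.

0.109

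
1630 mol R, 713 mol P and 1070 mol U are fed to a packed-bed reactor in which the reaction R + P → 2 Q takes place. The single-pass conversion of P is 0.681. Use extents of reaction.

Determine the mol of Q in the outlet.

971 mol

P reacted = 0.681 × 713 = 485.6 mol; ν_P = −1, so ξ = 485.6/1 = 485.6 mol.
Outlet amounts (n = n₀ + ν ξ):
  R: 1630 − 1(485.6) = 1144
  P: 713 − 1(485.6) = 227.4
  Q: 0 + 2(485.6) = 971.1
  U: 1070 (inert)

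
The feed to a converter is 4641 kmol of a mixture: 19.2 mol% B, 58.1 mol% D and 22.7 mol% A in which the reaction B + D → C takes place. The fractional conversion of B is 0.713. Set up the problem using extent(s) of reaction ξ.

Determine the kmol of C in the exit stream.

B reacted = 0.713 × 891.1 = 635.3 kmol; ν_B = −1, so ξ = 635.3/1 = 635.3 kmol.
Outlet amounts (n = n₀ + ν ξ):
  B: 891.1 − 1(635.3) = 255.7
  D: 2696 − 1(635.3) = 2061
  C: 0 + 1(635.3) = 635.3
  A: 1054 (inert)

635 kmol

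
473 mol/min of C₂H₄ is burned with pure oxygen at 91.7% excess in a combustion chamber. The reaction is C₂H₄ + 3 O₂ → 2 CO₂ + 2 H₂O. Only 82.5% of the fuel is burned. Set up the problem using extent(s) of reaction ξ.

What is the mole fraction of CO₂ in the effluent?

0.244

Stoichiometric O₂ = 3 × 473 = 1419 mol/min; O₂ fed = 1419 × 1.917 = 2720 mol/min.
Fuel reacted = 0.825 × 473 → ξ = 390.2 mol/min.
Outlet (n = n₀ + ν ξ):
  C₂H₄: 473 − 1(390.2) = 82.78
  O₂: 2720 − 3(390.2) = 1550
  CO₂: 0 + 2(390.2) = 780.4
  H₂O: 0 + 2(390.2) = 780.4
Total out = 3193 mol/min; y_CO₂ = 780.4 / 3193 = 0.2444.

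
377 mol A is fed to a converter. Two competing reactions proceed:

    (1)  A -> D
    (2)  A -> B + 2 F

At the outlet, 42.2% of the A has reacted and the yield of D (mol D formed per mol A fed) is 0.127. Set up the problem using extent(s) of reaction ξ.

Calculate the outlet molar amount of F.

222 mol

Yield of D: 1ξ₁ / 377 = 0.127 → ξ₁ = 47.88 mol.
Conversion of A: 1ξ₁ + 1ξ₂ = 0.422 × 377 = 159.1 → ξ₂ = 111.2 mol.
Outlet amounts (n = n₀ + Σ ν·ξ):
  A: 377 − 1(47.88) − 1(111.2) = 217.9
  D: 0 + 1(47.88) = 47.88
  B: 0 + 1(111.2) = 111.2
  F: 0 + 2(111.2) = 222.4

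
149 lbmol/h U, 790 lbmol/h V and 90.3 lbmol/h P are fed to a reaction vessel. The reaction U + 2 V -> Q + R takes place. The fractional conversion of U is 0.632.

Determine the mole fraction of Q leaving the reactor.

U reacted = 0.632 × 149 = 94.17 lbmol/h; ν_U = −1, so ξ = 94.17/1 = 94.17 lbmol/h.
Outlet amounts (n = n₀ + ν ξ):
  U: 149 − 1(94.17) = 54.83
  V: 790 − 2(94.17) = 601.7
  Q: 0 + 1(94.17) = 94.17
  R: 0 + 1(94.17) = 94.17
  P: 90.3 (inert)
Total out = 935.1 lbmol/h; y_Q = 94.17 / 935.1 = 0.1007.

0.101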